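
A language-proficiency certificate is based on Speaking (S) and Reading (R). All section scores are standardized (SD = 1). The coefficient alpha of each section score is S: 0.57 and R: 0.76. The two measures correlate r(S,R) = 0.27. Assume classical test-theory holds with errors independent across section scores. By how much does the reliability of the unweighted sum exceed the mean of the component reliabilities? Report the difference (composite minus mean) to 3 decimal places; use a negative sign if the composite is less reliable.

0.071

Var(sum) = 2 + 0.54 = 2.54; true-score variance = 1.33 + 0.54 = 1.87; composite reliability = 0.7362.
Mean component reliability = 0.6650.
Difference = 0.7362 − 0.6650 = 0.071.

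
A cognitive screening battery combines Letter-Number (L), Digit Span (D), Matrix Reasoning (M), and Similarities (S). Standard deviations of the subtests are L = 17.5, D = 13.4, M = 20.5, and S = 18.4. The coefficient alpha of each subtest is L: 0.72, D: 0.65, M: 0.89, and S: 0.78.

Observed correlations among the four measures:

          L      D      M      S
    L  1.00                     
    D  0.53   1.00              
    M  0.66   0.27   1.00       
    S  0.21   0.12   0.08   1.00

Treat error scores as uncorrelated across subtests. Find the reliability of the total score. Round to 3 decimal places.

0.886

Var(L+D+M+S) = 17.5² + 13.4² + 20.5² + 18.4² + 2·[17.5·13.4·0.53 + 17.5·20.5·0.66 + 17.5·18.4·0.21 + 13.4·20.5·0.27 + 13.4·18.4·0.12 + 20.5·18.4·0.08] = 1244.62 + 1125.22 = 2369.84.
Under uncorrelated errors the observed covariances equal the true-score covariances, so only the own-variance terms attenuate.
True-score variance = [17.5²·0.72 + 13.4²·0.65 + 20.5²·0.89 + 18.4²·0.78] + 1125.22 = 975.313 + 1125.22 = 2100.54.
Reliability = 2100.54 / 2369.84 = 0.886.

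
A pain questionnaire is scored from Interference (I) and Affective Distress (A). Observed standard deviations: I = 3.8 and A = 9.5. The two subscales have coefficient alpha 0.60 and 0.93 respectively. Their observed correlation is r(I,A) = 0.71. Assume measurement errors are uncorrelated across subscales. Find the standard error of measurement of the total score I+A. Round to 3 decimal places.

3.478

Var(total) = 104.69 + 51.262 = 155.952.
True-score variance = 92.5965 + 51.262 = 143.858, so reliability = 0.9225.
Error variance = 155.952 − 143.858 = 12.0935; SEM = √12.0935 = 3.478.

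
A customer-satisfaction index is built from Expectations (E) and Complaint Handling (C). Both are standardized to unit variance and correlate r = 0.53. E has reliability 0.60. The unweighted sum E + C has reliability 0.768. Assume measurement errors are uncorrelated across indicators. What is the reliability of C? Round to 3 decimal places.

Var(E+C) = 2 + 2·0.53 = 3.060.
True-score variance = ρ_E + ρ_C + 2·0.53, so 0.768 = (0.60 + ρ_C + 1.06) / 3.060.
ρ_C = 0.768·3.060 − 0.60 − 1.06 = 0.690.

0.690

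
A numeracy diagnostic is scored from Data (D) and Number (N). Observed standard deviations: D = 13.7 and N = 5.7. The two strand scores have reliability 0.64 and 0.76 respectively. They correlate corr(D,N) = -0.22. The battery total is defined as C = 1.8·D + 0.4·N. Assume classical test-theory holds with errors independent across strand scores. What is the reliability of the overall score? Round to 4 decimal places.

Var(C) = 1.8²·13.7² + 0.4²·5.7² + 2·[0.72·13.7·5.7·(-0.22)] = 613.314 − 24.7389 = 588.575.
Under uncorrelated errors the observed covariances equal the true-score covariances, so only the own-variance terms attenuate.
True-score variance = [1.8²·13.7²·0.64 + 0.4²·5.7²·0.76] − 24.7389 = 393.145 − 24.7389 = 368.406.
Reliability = 368.406 / 588.575 = 0.6259.

0.6259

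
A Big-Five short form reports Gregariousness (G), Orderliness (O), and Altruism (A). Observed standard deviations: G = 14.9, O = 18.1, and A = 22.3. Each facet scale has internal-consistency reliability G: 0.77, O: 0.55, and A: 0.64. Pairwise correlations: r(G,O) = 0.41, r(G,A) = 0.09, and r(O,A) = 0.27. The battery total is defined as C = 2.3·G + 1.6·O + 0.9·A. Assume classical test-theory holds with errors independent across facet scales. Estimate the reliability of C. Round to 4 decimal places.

Var(C) = 2.3²·14.9² + 1.6²·18.1² + 0.9²·22.3² + 2·[3.68·14.9·18.1·0.41 + 2.07·14.9·22.3·0.09 + 1.44·18.1·22.3·0.27] = 2415.92 + 1251.48 = 3667.4.
Because errors are independent across components, Cov(Tᵢ,Tⱼ) = Cov(Xᵢ,Xⱼ); the off-diagonal part of the true-score variance is the same as above.
True-score variance = [2.3²·14.9²·0.77 + 1.6²·18.1²·0.55 + 0.9²·22.3²·0.64] + 1251.48 = 1623.38 + 1251.48 = 2874.87.
Reliability = 2874.87 / 3667.4 = 0.7839.

0.7839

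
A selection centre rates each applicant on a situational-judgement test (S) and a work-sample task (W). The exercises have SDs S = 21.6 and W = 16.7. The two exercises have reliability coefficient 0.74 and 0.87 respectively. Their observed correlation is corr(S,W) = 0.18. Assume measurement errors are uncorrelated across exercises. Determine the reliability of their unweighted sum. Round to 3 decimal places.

0.820

Var(S+W) = 21.6² + 16.7² + 2·[21.6·16.7·0.18] = 745.45 + 129.859 = 875.309.
Under uncorrelated errors the observed covariances equal the true-score covariances, so only the own-variance terms attenuate.
True-score variance = [21.6²·0.74 + 16.7²·0.87] + 129.859 = 587.889 + 129.859 = 717.748.
Reliability = 717.748 / 875.309 = 0.820.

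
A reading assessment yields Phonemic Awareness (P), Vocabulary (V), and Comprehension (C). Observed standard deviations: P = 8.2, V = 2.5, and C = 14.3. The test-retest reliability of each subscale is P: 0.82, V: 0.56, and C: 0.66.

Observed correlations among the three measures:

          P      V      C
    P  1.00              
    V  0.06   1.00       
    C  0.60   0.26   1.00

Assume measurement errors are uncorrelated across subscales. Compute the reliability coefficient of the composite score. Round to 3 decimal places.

0.808

Var(P+V+C) = 8.2² + 2.5² + 14.3² + 2·[8.2·2.5·0.06 + 8.2·14.3·0.60 + 2.5·14.3·0.26] = 277.98 + 161.762 = 439.742.
Under uncorrelated errors the observed covariances equal the true-score covariances, so only the own-variance terms attenuate.
True-score variance = [8.2²·0.82 + 2.5²·0.56 + 14.3²·0.66] + 161.762 = 193.6 + 161.762 = 355.362.
Reliability = 355.362 / 439.742 = 0.808.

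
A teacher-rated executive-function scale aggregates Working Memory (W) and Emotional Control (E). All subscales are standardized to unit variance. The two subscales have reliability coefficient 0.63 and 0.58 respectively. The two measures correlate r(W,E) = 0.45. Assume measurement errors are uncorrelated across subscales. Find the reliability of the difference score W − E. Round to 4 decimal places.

0.2818

Var(W−E) = 1 + 1 − 2·0.45 = 2 − 0.9 = 1.1.
With uncorrelated errors the cross-covariances are all true-score covariance, so they carry over unchanged; only the diagonal terms shrink to ρᵢσᵢ².
True-score variance = [0.63 + 0.58] − 0.9 = 1.21 − 0.9 = 0.31.
Reliability = 0.31 / 1.1 = 0.2818.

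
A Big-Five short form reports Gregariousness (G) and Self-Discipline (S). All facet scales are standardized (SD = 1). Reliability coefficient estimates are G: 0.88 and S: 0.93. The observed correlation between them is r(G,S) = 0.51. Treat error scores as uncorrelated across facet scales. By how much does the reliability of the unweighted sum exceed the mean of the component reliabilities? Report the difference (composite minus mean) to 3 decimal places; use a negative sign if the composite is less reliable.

0.032

Var(sum) = 2 + 1.02 = 3.02; true-score variance = 1.81 + 1.02 = 2.83; composite reliability = 0.9371.
Mean component reliability = 0.9050.
Difference = 0.9371 − 0.9050 = 0.032.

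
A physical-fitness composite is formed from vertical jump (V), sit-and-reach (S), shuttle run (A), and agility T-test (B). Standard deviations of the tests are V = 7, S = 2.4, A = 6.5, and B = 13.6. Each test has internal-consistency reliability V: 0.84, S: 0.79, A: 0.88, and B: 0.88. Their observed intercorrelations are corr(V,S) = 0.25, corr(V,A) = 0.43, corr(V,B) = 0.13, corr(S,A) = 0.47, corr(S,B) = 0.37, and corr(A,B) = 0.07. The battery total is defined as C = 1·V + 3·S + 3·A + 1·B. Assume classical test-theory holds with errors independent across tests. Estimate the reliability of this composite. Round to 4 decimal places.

0.9195

Var(C) = 7² + 3²·2.4² + 3²·6.5² + 13.6² + 2·[3·7·2.4·0.25 + 3·7·6.5·0.43 + 7·13.6·0.13 + 9·2.4·6.5·0.47 + 3·2.4·13.6·0.37 + 3·6.5·13.6·0.07] = 666.05 + 408.907 = 1074.96.
Because errors are independent across components, Cov(Tᵢ,Tⱼ) = Cov(Xᵢ,Xⱼ); the off-diagonal part of the true-score variance is the same as above.
True-score variance = [7²·0.84 + 3²·2.4²·0.79 + 3²·6.5²·0.88 + 13.6²·0.88] + 408.907 = 579.498 + 408.907 = 988.405.
Reliability = 988.405 / 1074.96 = 0.9195.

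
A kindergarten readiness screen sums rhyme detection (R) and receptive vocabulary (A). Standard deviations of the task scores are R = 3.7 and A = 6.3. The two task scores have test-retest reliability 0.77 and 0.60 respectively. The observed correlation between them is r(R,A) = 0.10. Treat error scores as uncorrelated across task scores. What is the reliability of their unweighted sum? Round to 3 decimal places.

0.672

Var(R+A) = 3.7² + 6.3² + 2·[3.7·6.3·0.10] = 53.38 + 4.662 = 58.042.
Because errors are independent across components, Cov(Tᵢ,Tⱼ) = Cov(Xᵢ,Xⱼ); the off-diagonal part of the true-score variance is the same as above.
True-score variance = [3.7²·0.77 + 6.3²·0.60] + 4.662 = 34.3553 + 4.662 = 39.0173.
Reliability = 39.0173 / 58.042 = 0.672.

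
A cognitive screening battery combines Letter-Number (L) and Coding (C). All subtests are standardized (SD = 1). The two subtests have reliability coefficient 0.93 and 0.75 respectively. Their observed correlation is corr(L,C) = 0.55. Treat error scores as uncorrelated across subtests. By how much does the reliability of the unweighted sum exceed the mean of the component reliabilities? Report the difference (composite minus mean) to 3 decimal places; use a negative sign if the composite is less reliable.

0.057

Var(sum) = 2 + 1.1 = 3.1; true-score variance = 1.68 + 1.1 = 2.78; composite reliability = 0.8968.
Mean component reliability = 0.8400.
Difference = 0.8968 − 0.8400 = 0.057.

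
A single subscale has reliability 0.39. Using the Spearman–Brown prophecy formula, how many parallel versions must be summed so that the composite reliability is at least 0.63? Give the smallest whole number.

3

k ≥ ρ*(1−ρ₁)/(ρ₁(1−ρ*)) = 0.63·0.61 / (0.39·0.37) = 2.663.
Smallest integer k = 3.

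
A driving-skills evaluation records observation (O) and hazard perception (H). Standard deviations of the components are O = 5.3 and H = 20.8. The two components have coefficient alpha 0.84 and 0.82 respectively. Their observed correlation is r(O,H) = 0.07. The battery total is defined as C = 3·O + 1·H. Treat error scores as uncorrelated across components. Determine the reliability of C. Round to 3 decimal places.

Var(C) = 3²·5.3² + 20.8² + 2·[3·5.3·20.8·0.07] = 685.45 + 46.3008 = 731.751.
With uncorrelated errors the cross-covariances are all true-score covariance, so they carry over unchanged; only the diagonal terms shrink to ρᵢσᵢ².
True-score variance = [3²·5.3²·0.84 + 20.8²·0.82] + 46.3008 = 567.125 + 46.3008 = 613.426.
Reliability = 613.426 / 731.751 = 0.838.

0.838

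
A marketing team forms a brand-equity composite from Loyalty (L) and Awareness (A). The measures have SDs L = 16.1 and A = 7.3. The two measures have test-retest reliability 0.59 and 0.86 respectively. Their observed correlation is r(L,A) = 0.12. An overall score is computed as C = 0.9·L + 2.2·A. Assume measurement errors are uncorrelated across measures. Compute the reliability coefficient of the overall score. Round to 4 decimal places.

0.7667

Var(C) = 0.9²·16.1² + 2.2²·7.3² + 2·[1.98·16.1·7.3·0.12] = 467.884 + 55.8503 = 523.734.
Because errors are independent across components, Cov(Tᵢ,Tⱼ) = Cov(Xᵢ,Xⱼ); the off-diagonal part of the true-score variance is the same as above.
True-score variance = [0.9²·16.1²·0.59 + 2.2²·7.3²·0.86] + 55.8503 = 345.691 + 55.8503 = 401.541.
Reliability = 401.541 / 523.734 = 0.7667.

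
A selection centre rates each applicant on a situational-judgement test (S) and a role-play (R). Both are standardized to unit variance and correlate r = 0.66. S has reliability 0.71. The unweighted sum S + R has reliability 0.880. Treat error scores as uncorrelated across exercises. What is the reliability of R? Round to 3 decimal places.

0.892

Var(S+R) = 2 + 2·0.66 = 3.320.
True-score variance = ρ_S + ρ_R + 2·0.66, so 0.880 = (0.71 + ρ_R + 1.32) / 3.320.
ρ_R = 0.880·3.320 − 0.71 − 1.32 = 0.892.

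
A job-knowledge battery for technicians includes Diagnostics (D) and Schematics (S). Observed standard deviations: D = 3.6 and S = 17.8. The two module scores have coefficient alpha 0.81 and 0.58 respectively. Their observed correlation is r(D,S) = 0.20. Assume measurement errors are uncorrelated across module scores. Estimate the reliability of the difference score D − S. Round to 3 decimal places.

Var(D−S) = 3.6² + 17.8² − 2·3.6·17.8·0.20 = 329.8 − 25.632 = 304.168.
With uncorrelated errors the cross-covariances are all true-score covariance, so they carry over unchanged; only the diagonal terms shrink to ρᵢσᵢ².
True-score variance = [3.6²·0.81 + 17.8²·0.58] − 25.632 = 194.265 − 25.632 = 168.633.
Reliability = 168.633 / 304.168 = 0.554.

0.554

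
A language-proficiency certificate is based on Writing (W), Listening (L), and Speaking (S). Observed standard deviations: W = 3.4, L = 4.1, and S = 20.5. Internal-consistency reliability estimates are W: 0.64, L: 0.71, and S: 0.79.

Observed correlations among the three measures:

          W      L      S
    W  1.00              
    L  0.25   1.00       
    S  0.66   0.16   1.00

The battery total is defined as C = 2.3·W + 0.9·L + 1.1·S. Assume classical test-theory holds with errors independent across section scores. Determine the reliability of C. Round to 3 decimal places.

0.845

Var(C) = 2.3²·3.4² + 0.9²·4.1² + 1.1²·20.5² + 2·[2.07·3.4·4.1·0.25 + 2.53·3.4·20.5·0.66 + 0.99·4.1·20.5·0.16] = 583.271 + 273.825 = 857.096.
Because errors are independent across components, Cov(Tᵢ,Tⱼ) = Cov(Xᵢ,Xⱼ); the off-diagonal part of the true-score variance is the same as above.
True-score variance = [2.3²·3.4²·0.64 + 0.9²·4.1²·0.71 + 1.1²·20.5²·0.79] + 273.825 = 450.522 + 273.825 = 724.347.
Reliability = 724.347 / 857.096 = 0.845.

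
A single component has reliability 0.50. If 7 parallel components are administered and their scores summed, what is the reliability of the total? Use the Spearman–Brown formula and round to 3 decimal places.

ρ_k = kρ / (1 + (k−1)ρ) = 7·0.50 / (1 + 6·0.50) = 3.500 / 4.000 = 0.875.

0.875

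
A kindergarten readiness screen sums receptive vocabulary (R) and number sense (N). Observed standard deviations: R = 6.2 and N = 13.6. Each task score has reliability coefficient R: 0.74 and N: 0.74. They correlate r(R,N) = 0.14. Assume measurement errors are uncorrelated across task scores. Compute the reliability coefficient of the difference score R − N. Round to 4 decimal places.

Var(R−N) = 6.2² + 13.6² − 2·6.2·13.6·0.14 = 223.4 − 23.6096 = 199.79.
Because errors are independent across components, Cov(Tᵢ,Tⱼ) = Cov(Xᵢ,Xⱼ); the off-diagonal part of the true-score variance is the same as above.
True-score variance = [6.2²·0.74 + 13.6²·0.74] − 23.6096 = 165.316 − 23.6096 = 141.706.
Reliability = 141.706 / 199.79 = 0.7093.

0.7093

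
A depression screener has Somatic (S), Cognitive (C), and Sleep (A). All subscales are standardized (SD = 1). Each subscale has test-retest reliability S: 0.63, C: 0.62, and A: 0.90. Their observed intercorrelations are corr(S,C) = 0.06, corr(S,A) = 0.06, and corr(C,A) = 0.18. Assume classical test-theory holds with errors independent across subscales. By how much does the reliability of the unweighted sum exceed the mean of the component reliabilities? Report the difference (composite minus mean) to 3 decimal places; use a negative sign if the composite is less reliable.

Var(sum) = 3 + 0.6 = 3.6; true-score variance = 2.15 + 0.6 = 2.75; composite reliability = 0.7639.
Mean component reliability = 0.7167.
Difference = 0.7639 − 0.7167 = 0.047.

0.047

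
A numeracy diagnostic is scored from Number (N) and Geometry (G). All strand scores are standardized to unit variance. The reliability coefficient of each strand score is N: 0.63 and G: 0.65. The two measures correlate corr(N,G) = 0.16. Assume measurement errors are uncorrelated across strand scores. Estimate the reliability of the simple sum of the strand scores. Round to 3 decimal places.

Var(N+G) = 2 + 2·[0.16] = 2 + 0.32 = 2.32.
Under uncorrelated errors the observed covariances equal the true-score covariances, so only the own-variance terms attenuate.
True-score variance = [0.63 + 0.65] + 0.32 = 1.28 + 0.32 = 1.6.
Reliability = 1.6 / 2.32 = 0.690.

0.690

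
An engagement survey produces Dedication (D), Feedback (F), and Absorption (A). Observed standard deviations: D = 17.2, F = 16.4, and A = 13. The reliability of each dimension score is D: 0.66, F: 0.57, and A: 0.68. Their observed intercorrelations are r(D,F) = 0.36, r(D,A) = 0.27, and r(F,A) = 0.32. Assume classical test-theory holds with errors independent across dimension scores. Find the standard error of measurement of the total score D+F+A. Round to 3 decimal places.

16.441

Var(total) = 733.8 + 460.29 = 1194.09.
True-score variance = 463.482 + 460.29 = 923.771, so reliability = 0.7736.
Error variance = 1194.09 − 923.771 = 270.318; SEM = √270.318 = 16.441.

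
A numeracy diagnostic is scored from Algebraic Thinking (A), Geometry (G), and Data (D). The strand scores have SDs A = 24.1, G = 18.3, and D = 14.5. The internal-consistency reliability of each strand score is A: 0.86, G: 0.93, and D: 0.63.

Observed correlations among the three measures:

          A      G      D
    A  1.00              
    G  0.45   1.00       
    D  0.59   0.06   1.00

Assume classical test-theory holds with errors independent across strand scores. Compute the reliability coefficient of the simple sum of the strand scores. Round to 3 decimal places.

Var(A+G+D) = 24.1² + 18.3² + 14.5² + 2·[24.1·18.3·0.45 + 24.1·14.5·0.59 + 18.3·14.5·0.06] = 1125.95 + 841.12 = 1967.07.
Under uncorrelated errors the observed covariances equal the true-score covariances, so only the own-variance terms attenuate.
True-score variance = [24.1²·0.86 + 18.3²·0.93 + 14.5²·0.63] + 841.12 = 943.402 + 841.12 = 1784.52.
Reliability = 1784.52 / 1967.07 = 0.907.

0.907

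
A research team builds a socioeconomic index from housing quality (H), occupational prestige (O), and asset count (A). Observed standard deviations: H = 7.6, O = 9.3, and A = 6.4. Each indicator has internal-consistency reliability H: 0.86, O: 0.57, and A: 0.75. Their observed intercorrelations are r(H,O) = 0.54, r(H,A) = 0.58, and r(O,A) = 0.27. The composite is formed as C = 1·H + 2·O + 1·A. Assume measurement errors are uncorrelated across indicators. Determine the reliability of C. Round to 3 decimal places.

Var(C) = 7.6² + 2²·9.3² + 6.4² + 2·[2·7.6·9.3·0.54 + 7.6·6.4·0.58 + 2·9.3·6.4·0.27] = 444.68 + 273.373 = 718.053.
Because errors are independent across components, Cov(Tᵢ,Tⱼ) = Cov(Xᵢ,Xⱼ); the off-diagonal part of the true-score variance is the same as above.
True-score variance = [7.6²·0.86 + 2²·9.3²·0.57 + 6.4²·0.75] + 273.373 = 277.591 + 273.373 = 550.964.
Reliability = 550.964 / 718.053 = 0.767.

0.767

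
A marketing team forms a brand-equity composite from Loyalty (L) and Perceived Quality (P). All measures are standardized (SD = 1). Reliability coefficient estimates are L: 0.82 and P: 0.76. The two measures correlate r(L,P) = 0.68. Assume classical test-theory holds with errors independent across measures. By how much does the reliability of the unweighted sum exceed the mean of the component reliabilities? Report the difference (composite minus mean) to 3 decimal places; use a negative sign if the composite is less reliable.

0.085

Var(sum) = 2 + 1.36 = 3.36; true-score variance = 1.58 + 1.36 = 2.94; composite reliability = 0.8750.
Mean component reliability = 0.7900.
Difference = 0.8750 − 0.7900 = 0.085.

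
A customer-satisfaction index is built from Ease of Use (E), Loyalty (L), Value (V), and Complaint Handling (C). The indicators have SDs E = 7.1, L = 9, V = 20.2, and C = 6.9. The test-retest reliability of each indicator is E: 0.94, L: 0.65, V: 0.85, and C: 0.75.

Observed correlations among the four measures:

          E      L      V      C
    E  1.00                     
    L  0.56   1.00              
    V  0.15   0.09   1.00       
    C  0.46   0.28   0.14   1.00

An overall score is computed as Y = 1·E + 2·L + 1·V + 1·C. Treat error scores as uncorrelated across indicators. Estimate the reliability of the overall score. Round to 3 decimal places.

Var(Y) = 7.1² + 2²·9² + 20.2² + 6.9² + 2·[2·7.1·9·0.56 + 7.1·20.2·0.15 + 7.1·6.9·0.46 + 2·9·20.2·0.09 + 2·9·6.9·0.28 + 20.2·6.9·0.14] = 830.06 + 405.259 = 1235.32.
Because errors are independent across components, Cov(Tᵢ,Tⱼ) = Cov(Xᵢ,Xⱼ); the off-diagonal part of the true-score variance is the same as above.
True-score variance = [7.1²·0.94 + 2²·9²·0.65 + 20.2²·0.85 + 6.9²·0.75] + 405.259 = 640.527 + 405.259 = 1045.79.
Reliability = 1045.79 / 1235.32 = 0.847.

0.847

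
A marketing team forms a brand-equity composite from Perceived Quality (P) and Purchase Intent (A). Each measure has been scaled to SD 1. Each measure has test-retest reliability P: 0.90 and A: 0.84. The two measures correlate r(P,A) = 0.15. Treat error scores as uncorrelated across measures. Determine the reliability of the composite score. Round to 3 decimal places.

Var(P+A) = 2 + 2·[0.15] = 2 + 0.3 = 2.3.
Because errors are independent across components, Cov(Tᵢ,Tⱼ) = Cov(Xᵢ,Xⱼ); the off-diagonal part of the true-score variance is the same as above.
True-score variance = [0.90 + 0.84] + 0.3 = 1.74 + 0.3 = 2.04.
Reliability = 2.04 / 2.3 = 0.887.

0.887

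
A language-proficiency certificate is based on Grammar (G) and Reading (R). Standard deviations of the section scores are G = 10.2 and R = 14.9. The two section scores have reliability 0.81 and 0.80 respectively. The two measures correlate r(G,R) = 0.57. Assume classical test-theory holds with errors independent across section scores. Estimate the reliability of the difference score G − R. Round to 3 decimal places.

Var(G−R) = 10.2² + 14.9² − 2·10.2·14.9·0.57 = 326.05 − 173.257 = 152.793.
Under uncorrelated errors the observed covariances equal the true-score covariances, so only the own-variance terms attenuate.
True-score variance = [10.2²·0.81 + 14.9²·0.80] − 173.257 = 261.88 − 173.257 = 88.6232.
Reliability = 88.6232 / 152.793 = 0.580.

0.580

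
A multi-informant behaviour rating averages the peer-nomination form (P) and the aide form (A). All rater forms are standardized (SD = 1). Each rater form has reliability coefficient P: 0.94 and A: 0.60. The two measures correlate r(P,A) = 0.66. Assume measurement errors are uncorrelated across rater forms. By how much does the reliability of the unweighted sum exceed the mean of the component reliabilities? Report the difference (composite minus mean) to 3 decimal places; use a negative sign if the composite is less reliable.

Var(sum) = 2 + 1.32 = 3.32; true-score variance = 1.54 + 1.32 = 2.86; composite reliability = 0.8614.
Mean component reliability = 0.7700.
Difference = 0.8614 − 0.7700 = 0.091.

0.091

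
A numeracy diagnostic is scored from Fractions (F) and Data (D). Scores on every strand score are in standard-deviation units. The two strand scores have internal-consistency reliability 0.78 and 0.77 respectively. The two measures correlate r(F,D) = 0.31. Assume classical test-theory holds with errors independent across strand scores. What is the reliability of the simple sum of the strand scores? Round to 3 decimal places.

Var(F+D) = 2 + 2·[0.31] = 2 + 0.62 = 2.62.
Under uncorrelated errors the observed covariances equal the true-score covariances, so only the own-variance terms attenuate.
True-score variance = [0.78 + 0.77] + 0.62 = 1.55 + 0.62 = 2.17.
Reliability = 2.17 / 2.62 = 0.828.

0.828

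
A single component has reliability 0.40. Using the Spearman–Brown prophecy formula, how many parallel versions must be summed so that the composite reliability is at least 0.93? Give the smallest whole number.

k ≥ ρ*(1−ρ₁)/(ρ₁(1−ρ*)) = 0.93·0.60 / (0.40·0.07) = 19.929.
Smallest integer k = 20.

20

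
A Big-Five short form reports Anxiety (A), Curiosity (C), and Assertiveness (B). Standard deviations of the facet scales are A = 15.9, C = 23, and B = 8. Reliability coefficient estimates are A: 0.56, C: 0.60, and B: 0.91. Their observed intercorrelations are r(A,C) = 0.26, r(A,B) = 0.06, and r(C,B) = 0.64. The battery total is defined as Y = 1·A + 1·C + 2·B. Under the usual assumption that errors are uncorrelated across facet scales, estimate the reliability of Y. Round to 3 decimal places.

Var(Y) = 15.9² + 23² + 2²·8² + 2·[15.9·23·0.26 + 2·15.9·8·0.06 + 2·23·8·0.64] = 1037.81 + 691.732 = 1729.54.
With uncorrelated errors the cross-covariances are all true-score covariance, so they carry over unchanged; only the diagonal terms shrink to ρᵢσᵢ².
True-score variance = [15.9²·0.56 + 23²·0.60 + 2²·8²·0.91] + 691.732 = 691.934 + 691.732 = 1383.67.
Reliability = 1383.67 / 1729.54 = 0.800.

0.800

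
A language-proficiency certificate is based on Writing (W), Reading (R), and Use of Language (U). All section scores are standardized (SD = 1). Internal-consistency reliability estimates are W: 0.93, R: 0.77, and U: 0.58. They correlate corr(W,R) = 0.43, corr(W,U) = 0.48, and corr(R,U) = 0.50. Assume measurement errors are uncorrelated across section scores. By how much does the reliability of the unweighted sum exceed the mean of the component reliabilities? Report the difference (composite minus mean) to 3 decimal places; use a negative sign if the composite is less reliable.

0.116

Var(sum) = 3 + 2.82 = 5.82; true-score variance = 2.28 + 2.82 = 5.1; composite reliability = 0.8763.
Mean component reliability = 0.7600.
Difference = 0.8763 − 0.7600 = 0.116.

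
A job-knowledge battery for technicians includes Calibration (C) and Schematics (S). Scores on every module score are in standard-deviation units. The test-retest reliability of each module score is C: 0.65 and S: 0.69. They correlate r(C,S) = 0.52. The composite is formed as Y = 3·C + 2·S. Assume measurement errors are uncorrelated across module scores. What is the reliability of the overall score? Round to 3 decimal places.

0.772

Var(Y) = 3² + 2² + 2·[6·0.52] = 13 + 6.24 = 19.24.
Because errors are independent across components, Cov(Tᵢ,Tⱼ) = Cov(Xᵢ,Xⱼ); the off-diagonal part of the true-score variance is the same as above.
True-score variance = [3²·0.65 + 2²·0.69] + 6.24 = 8.61 + 6.24 = 14.85.
Reliability = 14.85 / 19.24 = 0.772.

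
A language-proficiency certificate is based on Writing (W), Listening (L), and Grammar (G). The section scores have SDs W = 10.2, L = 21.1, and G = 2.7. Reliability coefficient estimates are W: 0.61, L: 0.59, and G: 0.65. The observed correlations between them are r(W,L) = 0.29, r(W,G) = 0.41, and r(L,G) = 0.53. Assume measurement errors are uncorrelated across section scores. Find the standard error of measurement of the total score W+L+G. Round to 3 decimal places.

Var(total) = 556.54 + 207.799 = 764.339.
True-score variance = 330.877 + 207.799 = 538.675, so reliability = 0.7048.
Error variance = 764.339 − 538.675 = 225.663; SEM = √225.663 = 15.022.

15.022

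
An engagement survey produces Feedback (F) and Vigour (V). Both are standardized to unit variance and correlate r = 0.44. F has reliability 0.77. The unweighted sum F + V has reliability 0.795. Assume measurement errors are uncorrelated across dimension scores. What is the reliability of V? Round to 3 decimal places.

Var(F+V) = 2 + 2·0.44 = 2.880.
True-score variance = ρ_F + ρ_V + 2·0.44, so 0.795 = (0.77 + ρ_V + 0.88) / 2.880.
ρ_V = 0.795·2.880 − 0.77 − 0.88 = 0.640.

0.640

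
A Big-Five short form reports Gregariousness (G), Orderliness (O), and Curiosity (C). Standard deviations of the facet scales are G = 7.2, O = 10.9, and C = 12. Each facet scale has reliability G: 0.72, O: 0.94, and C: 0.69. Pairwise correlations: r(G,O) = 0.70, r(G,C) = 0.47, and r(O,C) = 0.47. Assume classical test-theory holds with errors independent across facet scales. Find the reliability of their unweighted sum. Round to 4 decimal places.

Var(G+O+C) = 7.2² + 10.9² + 12² + 2·[7.2·10.9·0.70 + 7.2·12·0.47 + 10.9·12·0.47] = 314.65 + 314.04 = 628.69.
With uncorrelated errors the cross-covariances are all true-score covariance, so they carry over unchanged; only the diagonal terms shrink to ρᵢσᵢ².
True-score variance = [7.2²·0.72 + 10.9²·0.94 + 12²·0.69] + 314.04 = 248.366 + 314.04 = 562.406.
Reliability = 562.406 / 628.69 = 0.8946.

0.8946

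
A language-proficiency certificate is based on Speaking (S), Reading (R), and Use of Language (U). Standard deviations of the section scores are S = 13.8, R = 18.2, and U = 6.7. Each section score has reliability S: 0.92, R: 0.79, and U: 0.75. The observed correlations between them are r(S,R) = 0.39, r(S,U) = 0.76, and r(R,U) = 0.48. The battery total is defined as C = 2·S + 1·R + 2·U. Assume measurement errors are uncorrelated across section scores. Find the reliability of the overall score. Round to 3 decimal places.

Var(C) = 2²·13.8² + 18.2² + 2²·6.7² + 2·[2·13.8·18.2·0.39 + 4·13.8·6.7·0.76 + 2·18.2·6.7·0.48] = 1272.56 + 1188.09 = 2460.65.
With uncorrelated errors the cross-covariances are all true-score covariance, so they carry over unchanged; only the diagonal terms shrink to ρᵢσᵢ².
True-score variance = [2²·13.8²·0.92 + 18.2²·0.79 + 2²·6.7²·0.75] + 1188.09 = 1097.17 + 1188.09 = 2285.26.
Reliability = 2285.26 / 2460.65 = 0.929.

0.929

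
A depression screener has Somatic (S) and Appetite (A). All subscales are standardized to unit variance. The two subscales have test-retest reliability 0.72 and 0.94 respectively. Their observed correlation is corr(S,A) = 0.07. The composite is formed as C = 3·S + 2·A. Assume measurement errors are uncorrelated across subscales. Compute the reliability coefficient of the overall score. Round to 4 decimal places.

0.8006

Var(C) = 3² + 2² + 2·[6·0.07] = 13 + 0.84 = 13.84.
Because errors are independent across components, Cov(Tᵢ,Tⱼ) = Cov(Xᵢ,Xⱼ); the off-diagonal part of the true-score variance is the same as above.
True-score variance = [3²·0.72 + 2²·0.94] + 0.84 = 10.24 + 0.84 = 11.08.
Reliability = 11.08 / 13.84 = 0.8006.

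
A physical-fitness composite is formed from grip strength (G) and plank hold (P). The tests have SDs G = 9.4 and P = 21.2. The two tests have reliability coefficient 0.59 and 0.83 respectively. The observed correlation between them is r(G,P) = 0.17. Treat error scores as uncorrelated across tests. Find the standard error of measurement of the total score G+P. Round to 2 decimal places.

10.61

Var(total) = 537.8 + 67.7552 = 605.555.
True-score variance = 425.168 + 67.7552 = 492.923, so reliability = 0.8140.
Error variance = 605.555 − 492.923 = 112.632; SEM = √112.632 = 10.61.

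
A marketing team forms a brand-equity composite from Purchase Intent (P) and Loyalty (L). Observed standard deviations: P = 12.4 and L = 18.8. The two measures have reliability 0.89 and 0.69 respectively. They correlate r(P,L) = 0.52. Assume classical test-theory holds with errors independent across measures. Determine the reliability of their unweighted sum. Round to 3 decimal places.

Var(P+L) = 12.4² + 18.8² + 2·[12.4·18.8·0.52] = 507.2 + 242.445 = 749.645.
Under uncorrelated errors the observed covariances equal the true-score covariances, so only the own-variance terms attenuate.
True-score variance = [12.4²·0.89 + 18.8²·0.69] + 242.445 = 380.72 + 242.445 = 623.165.
Reliability = 623.165 / 749.645 = 0.831.

0.831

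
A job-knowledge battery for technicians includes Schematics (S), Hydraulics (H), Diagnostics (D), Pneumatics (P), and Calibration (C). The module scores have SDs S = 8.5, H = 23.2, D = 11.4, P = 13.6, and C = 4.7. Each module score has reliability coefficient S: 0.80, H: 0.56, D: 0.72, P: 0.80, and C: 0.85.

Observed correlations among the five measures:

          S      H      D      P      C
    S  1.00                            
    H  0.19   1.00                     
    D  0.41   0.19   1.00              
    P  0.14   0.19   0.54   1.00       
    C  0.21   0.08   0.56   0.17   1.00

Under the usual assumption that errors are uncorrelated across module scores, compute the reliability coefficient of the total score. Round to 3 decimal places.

Var(S+H+D+P+C) = 8.5² + 23.2² + 11.4² + 13.6² + 4.7² + 2·[8.5·23.2·0.19 + 8.5·11.4·0.41 + 8.5·13.6·0.14 + 8.5·4.7·0.21 + 23.2·11.4·0.19 + 23.2·13.6·0.19 + 23.2·4.7·0.08 + 11.4·13.6·0.54 + 11.4·4.7·0.56 + 13.6·4.7·0.17] = 947.5 + 690.573 = 1638.07.
Under uncorrelated errors the observed covariances equal the true-score covariances, so only the own-variance terms attenuate.
True-score variance = [8.5²·0.80 + 23.2²·0.56 + 11.4²·0.72 + 13.6²·0.80 + 4.7²·0.85] + 690.573 = 619.53 + 690.573 = 1310.1.
Reliability = 1310.1 / 1638.07 = 0.800.

0.800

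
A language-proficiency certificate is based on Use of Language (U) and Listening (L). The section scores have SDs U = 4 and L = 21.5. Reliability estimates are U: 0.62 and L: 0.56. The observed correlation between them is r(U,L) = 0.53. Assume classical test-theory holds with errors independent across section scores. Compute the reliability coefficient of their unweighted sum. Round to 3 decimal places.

0.632

Var(U+L) = 4² + 21.5² + 2·[4·21.5·0.53] = 478.25 + 91.16 = 569.41.
Because errors are independent across components, Cov(Tᵢ,Tⱼ) = Cov(Xᵢ,Xⱼ); the off-diagonal part of the true-score variance is the same as above.
True-score variance = [4²·0.62 + 21.5²·0.56] + 91.16 = 268.78 + 91.16 = 359.94.
Reliability = 359.94 / 569.41 = 0.632.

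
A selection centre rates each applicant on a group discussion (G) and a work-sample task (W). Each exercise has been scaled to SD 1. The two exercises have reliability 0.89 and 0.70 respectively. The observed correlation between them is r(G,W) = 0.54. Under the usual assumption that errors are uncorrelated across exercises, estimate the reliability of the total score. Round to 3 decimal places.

0.867

Var(G+W) = 2 + 2·[0.54] = 2 + 1.08 = 3.08.
Because errors are independent across components, Cov(Tᵢ,Tⱼ) = Cov(Xᵢ,Xⱼ); the off-diagonal part of the true-score variance is the same as above.
True-score variance = [0.89 + 0.70] + 1.08 = 1.59 + 1.08 = 2.67.
Reliability = 2.67 / 3.08 = 0.867.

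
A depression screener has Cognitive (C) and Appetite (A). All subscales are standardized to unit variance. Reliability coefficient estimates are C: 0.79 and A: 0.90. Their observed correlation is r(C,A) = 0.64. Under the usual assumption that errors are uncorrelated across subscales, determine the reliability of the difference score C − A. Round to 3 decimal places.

0.569

Var(C−A) = 1 + 1 − 2·0.64 = 2 − 1.28 = 0.72.
Under uncorrelated errors the observed covariances equal the true-score covariances, so only the own-variance terms attenuate.
True-score variance = [0.79 + 0.90] − 1.28 = 1.69 − 1.28 = 0.41.
Reliability = 0.41 / 0.72 = 0.569.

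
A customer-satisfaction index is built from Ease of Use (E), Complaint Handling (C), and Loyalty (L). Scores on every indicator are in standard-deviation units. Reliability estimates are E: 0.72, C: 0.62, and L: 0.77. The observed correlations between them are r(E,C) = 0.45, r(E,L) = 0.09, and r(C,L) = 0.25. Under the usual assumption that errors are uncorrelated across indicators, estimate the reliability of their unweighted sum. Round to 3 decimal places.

0.806

Var(E+C+L) = 3 + 2·[0.45 + 0.09 + 0.25] = 3 + 1.58 = 4.58.
Because errors are independent across components, Cov(Tᵢ,Tⱼ) = Cov(Xᵢ,Xⱼ); the off-diagonal part of the true-score variance is the same as above.
True-score variance = [0.72 + 0.62 + 0.77] + 1.58 = 2.11 + 1.58 = 3.69.
Reliability = 3.69 / 4.58 = 0.806.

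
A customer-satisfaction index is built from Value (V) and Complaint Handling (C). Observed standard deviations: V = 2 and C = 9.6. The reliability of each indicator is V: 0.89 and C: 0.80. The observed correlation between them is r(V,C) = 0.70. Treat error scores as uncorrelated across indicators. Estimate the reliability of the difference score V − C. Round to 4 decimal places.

0.7276

Var(V−C) = 2² + 9.6² − 2·2·9.6·0.70 = 96.16 − 26.88 = 69.28.
With uncorrelated errors the cross-covariances are all true-score covariance, so they carry over unchanged; only the diagonal terms shrink to ρᵢσᵢ².
True-score variance = [2²·0.89 + 9.6²·0.80] − 26.88 = 77.288 − 26.88 = 50.408.
Reliability = 50.408 / 69.28 = 0.7276.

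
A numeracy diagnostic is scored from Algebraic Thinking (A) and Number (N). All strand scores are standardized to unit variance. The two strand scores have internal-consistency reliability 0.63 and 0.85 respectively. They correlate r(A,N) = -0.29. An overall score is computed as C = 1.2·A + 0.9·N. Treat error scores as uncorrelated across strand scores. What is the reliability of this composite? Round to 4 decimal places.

0.5970

Var(C) = 1.2² + 0.9² + 2·[1.08·(-0.29)] = 2.25 − 0.6264 = 1.6236.
With uncorrelated errors the cross-covariances are all true-score covariance, so they carry over unchanged; only the diagonal terms shrink to ρᵢσᵢ².
True-score variance = [1.2²·0.63 + 0.9²·0.85] − 0.6264 = 1.5957 − 0.6264 = 0.9693.
Reliability = 0.9693 / 1.6236 = 0.5970.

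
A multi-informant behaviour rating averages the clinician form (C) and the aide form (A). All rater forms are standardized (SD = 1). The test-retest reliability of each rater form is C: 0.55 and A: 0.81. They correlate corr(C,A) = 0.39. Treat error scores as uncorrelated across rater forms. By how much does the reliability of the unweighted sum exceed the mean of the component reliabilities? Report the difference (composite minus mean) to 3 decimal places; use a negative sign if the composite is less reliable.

0.090

Var(sum) = 2 + 0.78 = 2.78; true-score variance = 1.36 + 0.78 = 2.14; composite reliability = 0.7698.
Mean component reliability = 0.6800.
Difference = 0.7698 − 0.6800 = 0.090.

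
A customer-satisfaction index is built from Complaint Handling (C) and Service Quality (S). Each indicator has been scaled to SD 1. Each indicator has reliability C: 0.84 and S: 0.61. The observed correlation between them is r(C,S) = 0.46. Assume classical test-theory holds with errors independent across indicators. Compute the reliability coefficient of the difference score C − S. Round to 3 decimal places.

Var(C−S) = 1 + 1 − 2·0.46 = 2 − 0.92 = 1.08.
Because errors are independent across components, Cov(Tᵢ,Tⱼ) = Cov(Xᵢ,Xⱼ); the off-diagonal part of the true-score variance is the same as above.
True-score variance = [0.84 + 0.61] − 0.92 = 1.45 − 0.92 = 0.53.
Reliability = 0.53 / 1.08 = 0.491.

0.491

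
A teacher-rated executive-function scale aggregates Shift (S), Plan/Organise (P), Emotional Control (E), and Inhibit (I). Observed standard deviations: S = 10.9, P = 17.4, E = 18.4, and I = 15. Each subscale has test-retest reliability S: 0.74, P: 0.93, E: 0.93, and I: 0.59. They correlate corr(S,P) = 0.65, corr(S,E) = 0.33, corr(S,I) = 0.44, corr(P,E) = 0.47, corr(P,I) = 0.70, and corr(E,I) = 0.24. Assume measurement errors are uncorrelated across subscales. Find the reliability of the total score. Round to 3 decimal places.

Var(S+P+E+I) = 10.9² + 17.4² + 18.4² + 15² + 2·[10.9·17.4·0.65 + 10.9·18.4·0.33 + 10.9·15·0.44 + 17.4·18.4·0.47 + 17.4·15·0.70 + 18.4·15·0.24] = 985.13 + 1321.64 = 2306.77.
Under uncorrelated errors the observed covariances equal the true-score covariances, so only the own-variance terms attenuate.
True-score variance = [10.9²·0.74 + 17.4²·0.93 + 18.4²·0.93 + 15²·0.59] + 1321.64 = 817.097 + 1321.64 = 2138.73.
Reliability = 2138.73 / 2306.77 = 0.927.

0.927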